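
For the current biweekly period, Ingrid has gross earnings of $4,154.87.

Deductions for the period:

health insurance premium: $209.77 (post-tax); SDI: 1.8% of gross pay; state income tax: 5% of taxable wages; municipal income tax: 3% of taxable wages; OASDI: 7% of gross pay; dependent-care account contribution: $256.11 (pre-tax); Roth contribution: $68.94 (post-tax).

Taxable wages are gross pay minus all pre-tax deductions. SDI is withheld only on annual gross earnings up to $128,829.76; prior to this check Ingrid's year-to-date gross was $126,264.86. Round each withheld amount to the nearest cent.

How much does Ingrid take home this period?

$2,971.14

Dependent-care account contribution: $256.11
Taxable wages = $4,154.87 − $256.11 = $3,898.76
Municipal income tax: $3,898.76 × 0.03 = $116.96
State income tax: $3,898.76 × 0.05 = $194.94
SDI: only $128,829.76 − $126,264.86 = $2,564.90 of this check is subject → $2,564.90 × 0.018 = $46.17
OASDI: $4,154.87 × 0.07 = $290.84
Health insurance premium: $209.77
Roth contribution: $68.94
Total deductions = $256.11 + $116.96 + $194.94 + $46.17 + $290.84 + $209.77 + $68.94 = $1,183.73
Net pay = $4,154.87 − $1,183.73 = $2,971.14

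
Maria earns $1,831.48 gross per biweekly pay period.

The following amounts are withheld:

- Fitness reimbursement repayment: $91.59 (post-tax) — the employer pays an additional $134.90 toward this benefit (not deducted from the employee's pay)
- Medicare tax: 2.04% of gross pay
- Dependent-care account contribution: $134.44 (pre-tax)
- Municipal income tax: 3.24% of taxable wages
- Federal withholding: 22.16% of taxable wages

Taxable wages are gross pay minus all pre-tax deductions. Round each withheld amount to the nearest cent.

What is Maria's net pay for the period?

$1,137.05

Dependent-care account contribution: $134.44
Taxable wages = $1,831.48 − $134.44 = $1,697.04
Federal withholding: $1,697.04 × 0.2216 = $376.06
Municipal income tax: $1,697.04 × 0.0324 = $54.98
Medicare tax: $1,831.48 × 0.0204 = $37.36
Fitness reimbursement repayment: $91.59
(Employer's $134.90 toward fitness reimbursement repayment is not withheld from the employee.)
Total deductions = $134.44 + $376.06 + $54.98 + $37.36 + $91.59 = $694.43
Net pay = $1,831.48 − $694.43 = $1,137.05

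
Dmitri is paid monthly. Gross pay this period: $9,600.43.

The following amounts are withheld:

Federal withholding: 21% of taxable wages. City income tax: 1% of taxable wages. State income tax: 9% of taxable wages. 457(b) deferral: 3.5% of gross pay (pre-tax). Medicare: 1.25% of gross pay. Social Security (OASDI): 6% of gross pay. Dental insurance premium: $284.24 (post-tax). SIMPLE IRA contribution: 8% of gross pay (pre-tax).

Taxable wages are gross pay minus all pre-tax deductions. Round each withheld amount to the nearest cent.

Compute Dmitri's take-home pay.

457(b) deferral: $9,600.43 × 0.035 = $336.02
SIMPLE IRA contribution: $9,600.43 × 0.08 = $768.03
Pre-tax total = $336.02 + $768.03 = $1,104.05
Taxable wages = $9,600.43 − $1,104.05 = $8,496.38
State income tax: $8,496.38 × 0.09 = $764.67
City income tax: $8,496.38 × 0.01 = $84.96
Federal withholding: $8,496.38 × 0.21 = $1,784.24
Social Security (OASDI): $9,600.43 × 0.06 = $576.03
Medicare: $9,600.43 × 0.0125 = $120.01
Dental insurance premium: $284.24
Total deductions = $336.02 + $768.03 + $764.67 + $84.96 + $1,784.24 + $576.03 + $120.01 + $284.24 = $4,718.20
Net pay = $9,600.43 − $4,718.20 = $4,882.23

$4,882.23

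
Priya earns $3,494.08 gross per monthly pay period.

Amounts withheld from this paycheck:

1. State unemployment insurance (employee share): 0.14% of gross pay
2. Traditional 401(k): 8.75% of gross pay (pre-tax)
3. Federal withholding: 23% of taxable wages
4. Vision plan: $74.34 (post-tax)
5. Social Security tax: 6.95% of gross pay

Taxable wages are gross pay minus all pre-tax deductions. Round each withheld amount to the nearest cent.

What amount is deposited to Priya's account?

$2,132.96

Traditional 401(k): $3,494.08 × 0.0875 = $305.73
Taxable wages = $3,494.08 − $305.73 = $3,188.35
Federal withholding: $3,188.35 × 0.23 = $733.32
Social Security tax: $3,494.08 × 0.0695 = $242.84
State unemployment insurance (employee share): $3,494.08 × 0.0014 = $4.89
Vision plan: $74.34
Total deductions = $305.73 + $733.32 + $242.84 + $4.89 + $74.34 = $1,361.12
Net pay = $3,494.08 − $1,361.12 = $2,132.96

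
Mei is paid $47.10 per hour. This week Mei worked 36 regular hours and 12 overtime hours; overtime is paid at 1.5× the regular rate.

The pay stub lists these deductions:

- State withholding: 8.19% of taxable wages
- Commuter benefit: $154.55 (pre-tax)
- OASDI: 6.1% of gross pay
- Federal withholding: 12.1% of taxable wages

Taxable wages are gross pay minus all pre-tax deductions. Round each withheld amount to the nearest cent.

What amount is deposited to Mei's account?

$1,749.00

Regular pay: 36 × $47.10 = $1,695.60
Overtime pay: 12 × $47.10 × 1.5 = $847.80
Gross pay = $1,695.60 + $847.80 = $2,543.40
Commuter benefit: $154.55
Taxable wages = $2,543.40 − $154.55 = $2,388.85
State withholding: $2,388.85 × 0.0819 = $195.65
Federal withholding: $2,388.85 × 0.121 = $289.05
OASDI: $2,543.40 × 0.061 = $155.15
Total deductions = $154.55 + $195.65 + $289.05 + $155.15 = $794.40
Net pay = $2,543.40 − $794.40 = $1,749.00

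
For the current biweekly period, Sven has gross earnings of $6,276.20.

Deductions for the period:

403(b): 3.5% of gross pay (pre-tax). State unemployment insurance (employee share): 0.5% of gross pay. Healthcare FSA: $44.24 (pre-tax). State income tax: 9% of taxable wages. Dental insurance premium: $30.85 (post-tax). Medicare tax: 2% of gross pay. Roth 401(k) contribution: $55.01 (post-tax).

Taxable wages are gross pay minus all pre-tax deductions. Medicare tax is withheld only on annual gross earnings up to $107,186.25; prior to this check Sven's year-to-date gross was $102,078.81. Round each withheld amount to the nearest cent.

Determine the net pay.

$5,251.79

403(b): $6,276.20 × 0.035 = $219.67
Healthcare FSA: $44.24
Pre-tax total = $219.67 + $44.24 = $263.91
Taxable wages = $6,276.20 − $263.91 = $6,012.29
State income tax: $6,012.29 × 0.09 = $541.11
State unemployment insurance (employee share): $6,276.20 × 0.005 = $31.38
Medicare tax: only $107,186.25 − $102,078.81 = $5,107.44 of this check is subject → $5,107.44 × 0.02 = $102.15
Roth 401(k) contribution: $55.01
Dental insurance premium: $30.85
Total deductions = $219.67 + $44.24 + $541.11 + $31.38 + $102.15 + $55.01 + $30.85 = $1,024.41
Net pay = $6,276.20 − $1,024.41 = $5,251.79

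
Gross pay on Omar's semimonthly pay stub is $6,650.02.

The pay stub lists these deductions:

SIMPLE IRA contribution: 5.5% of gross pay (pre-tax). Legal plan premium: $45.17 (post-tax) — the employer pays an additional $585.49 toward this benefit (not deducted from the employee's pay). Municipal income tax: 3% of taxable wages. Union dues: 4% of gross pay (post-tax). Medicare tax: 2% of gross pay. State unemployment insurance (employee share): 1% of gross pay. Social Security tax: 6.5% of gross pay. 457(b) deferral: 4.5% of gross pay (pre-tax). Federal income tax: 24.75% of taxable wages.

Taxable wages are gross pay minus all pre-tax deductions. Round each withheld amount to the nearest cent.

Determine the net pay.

$3,381.26

SIMPLE IRA contribution: $6,650.02 × 0.055 = $365.75
457(b) deferral: $6,650.02 × 0.045 = $299.25
Pre-tax total = $365.75 + $299.25 = $665.00
Taxable wages = $6,650.02 − $665.00 = $5,985.02
Municipal income tax: $5,985.02 × 0.03 = $179.55
Federal income tax: $5,985.02 × 0.2475 = $1,481.29
Social Security tax: $6,650.02 × 0.065 = $432.25
Medicare tax: $6,650.02 × 0.02 = $133.00
State unemployment insurance (employee share): $6,650.02 × 0.01 = $66.50
Union dues: $6,650.02 × 0.04 = $266.00
Legal plan premium: $45.17
(Employer's $585.49 toward legal plan premium is not withheld from the employee.)
Total deductions = $365.75 + $299.25 + $179.55 + $1,481.29 + $432.25 + $133.00 + $66.50 + $266.00 + $45.17 = $3,268.76
Net pay = $6,650.02 − $3,268.76 = $3,381.26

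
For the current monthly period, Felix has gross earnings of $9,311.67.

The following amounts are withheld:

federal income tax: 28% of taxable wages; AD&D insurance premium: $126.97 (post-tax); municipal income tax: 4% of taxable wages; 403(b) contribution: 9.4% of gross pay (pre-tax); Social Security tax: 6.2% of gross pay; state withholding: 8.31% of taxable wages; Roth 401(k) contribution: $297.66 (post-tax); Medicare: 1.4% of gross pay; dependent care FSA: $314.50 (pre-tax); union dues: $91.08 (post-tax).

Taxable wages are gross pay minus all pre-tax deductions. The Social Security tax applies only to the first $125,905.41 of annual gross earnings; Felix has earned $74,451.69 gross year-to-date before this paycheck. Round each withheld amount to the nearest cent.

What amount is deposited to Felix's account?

$3,624.56

403(b) contribution: $9,311.67 × 0.094 = $875.30
Dependent care FSA: $314.50
Pre-tax total = $875.30 + $314.50 = $1,189.80
Taxable wages = $9,311.67 − $1,189.80 = $8,121.87
Federal income tax: $8,121.87 × 0.28 = $2,274.12
Municipal income tax: $8,121.87 × 0.04 = $324.87
State withholding: $8,121.87 × 0.0831 = $674.93
Social Security tax: cap not yet reached, full $9,311.67 is subject → $9,311.67 × 0.062 = $577.32
Medicare: $9,311.67 × 0.014 = $130.36
Union dues: $91.08
Roth 401(k) contribution: $297.66
AD&D insurance premium: $126.97
Total deductions = $875.30 + $314.50 + $2,274.12 + $324.87 + $674.93 + $577.32 + $130.36 + $91.08 + $297.66 + $126.97 = $5,687.11
Net pay = $9,311.67 − $5,687.11 = $3,624.56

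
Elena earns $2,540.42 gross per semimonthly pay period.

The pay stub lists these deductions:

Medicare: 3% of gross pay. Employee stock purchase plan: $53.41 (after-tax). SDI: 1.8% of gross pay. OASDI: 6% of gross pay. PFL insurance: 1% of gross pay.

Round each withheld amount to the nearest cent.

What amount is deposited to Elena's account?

$2,187.24

Medicare: $2,540.42 × 0.03 = $76.21
PFL insurance: $2,540.42 × 0.01 = $25.40
SDI: $2,540.42 × 0.018 = $45.73
OASDI: $2,540.42 × 0.06 = $152.43
Employee stock purchase plan: $53.41
Total deductions = $76.21 + $25.40 + $45.73 + $152.43 + $53.41 = $353.18
Net pay = $2,540.42 − $353.18 = $2,187.24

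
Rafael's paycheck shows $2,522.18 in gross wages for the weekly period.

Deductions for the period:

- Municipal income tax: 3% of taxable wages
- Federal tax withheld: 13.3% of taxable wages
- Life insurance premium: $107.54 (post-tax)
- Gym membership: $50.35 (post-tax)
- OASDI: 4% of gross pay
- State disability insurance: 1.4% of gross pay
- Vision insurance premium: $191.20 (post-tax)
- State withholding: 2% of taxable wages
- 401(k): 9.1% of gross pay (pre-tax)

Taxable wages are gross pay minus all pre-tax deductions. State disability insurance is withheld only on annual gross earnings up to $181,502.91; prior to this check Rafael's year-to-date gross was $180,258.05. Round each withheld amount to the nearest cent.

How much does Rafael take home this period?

401(k): $2,522.18 × 0.091 = $229.52
Taxable wages = $2,522.18 − $229.52 = $2,292.66
Federal tax withheld: $2,292.66 × 0.133 = $304.92
State withholding: $2,292.66 × 0.02 = $45.85
Municipal income tax: $2,292.66 × 0.03 = $68.78
OASDI: $2,522.18 × 0.04 = $100.89
State disability insurance: only $181,502.91 − $180,258.05 = $1,244.86 of this check is subject → $1,244.86 × 0.014 = $17.43
Gym membership: $50.35
Life insurance premium: $107.54
Vision insurance premium: $191.20
Total deductions = $229.52 + $304.92 + $45.85 + $68.78 + $100.89 + $17.43 + $50.35 + $107.54 + $191.20 = $1,116.48
Net pay = $2,522.18 − $1,116.48 = $1,405.70

$1,405.70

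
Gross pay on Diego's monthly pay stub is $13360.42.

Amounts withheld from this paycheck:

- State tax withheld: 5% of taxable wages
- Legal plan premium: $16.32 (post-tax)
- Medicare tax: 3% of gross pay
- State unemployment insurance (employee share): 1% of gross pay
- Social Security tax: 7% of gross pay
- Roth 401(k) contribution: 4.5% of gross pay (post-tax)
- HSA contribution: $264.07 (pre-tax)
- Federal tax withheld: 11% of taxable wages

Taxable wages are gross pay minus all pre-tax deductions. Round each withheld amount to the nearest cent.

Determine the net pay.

HSA contribution: $264.07
Taxable wages = $13360.42 − $264.07 = $13096.35
Federal tax withheld: $13096.35 × 0.11 = $1440.60
State tax withheld: $13096.35 × 0.05 = $654.82
State unemployment insurance (employee share): $13360.42 × 0.01 = $133.60
Medicare tax: $13360.42 × 0.03 = $400.81
Social Security tax: $13360.42 × 0.07 = $935.23
Legal plan premium: $16.32
Roth 401(k) contribution: $13360.42 × 0.045 = $601.22
Total deductions = $264.07 + $1440.60 + $654.82 + $133.60 + $400.81 + $935.23 + $16.32 + $601.22 = $4446.67
Net pay = $13360.42 − $4446.67 = $8913.75

$8913.75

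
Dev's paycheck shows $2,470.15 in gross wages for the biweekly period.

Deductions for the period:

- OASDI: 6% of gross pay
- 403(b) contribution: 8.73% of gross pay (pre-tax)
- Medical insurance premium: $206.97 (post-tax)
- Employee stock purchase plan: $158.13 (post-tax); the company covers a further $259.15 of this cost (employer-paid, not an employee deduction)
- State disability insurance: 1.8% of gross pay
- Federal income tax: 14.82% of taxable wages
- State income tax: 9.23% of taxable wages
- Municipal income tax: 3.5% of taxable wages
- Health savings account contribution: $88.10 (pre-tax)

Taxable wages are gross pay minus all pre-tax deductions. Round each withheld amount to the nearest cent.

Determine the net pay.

Health savings account contribution: $88.10
403(b) contribution: $2,470.15 × 0.0873 = $215.64
Pre-tax total = $88.10 + $215.64 = $303.74
Taxable wages = $2,470.15 − $303.74 = $2,166.41
State income tax: $2,166.41 × 0.0923 = $199.96
Municipal income tax: $2,166.41 × 0.035 = $75.82
Federal income tax: $2,166.41 × 0.1482 = $321.06
State disability insurance: $2,470.15 × 0.018 = $44.46
OASDI: $2,470.15 × 0.06 = $148.21
Employee stock purchase plan: $158.13
Medical insurance premium: $206.97
(Employer's $259.15 toward employee stock purchase plan is not withheld from the employee.)
Total deductions = $88.10 + $215.64 + $199.96 + $75.82 + $321.06 + $44.46 + $148.21 + $158.13 + $206.97 = $1,458.35
Net pay = $2,470.15 − $1,458.35 = $1,011.80

$1,011.80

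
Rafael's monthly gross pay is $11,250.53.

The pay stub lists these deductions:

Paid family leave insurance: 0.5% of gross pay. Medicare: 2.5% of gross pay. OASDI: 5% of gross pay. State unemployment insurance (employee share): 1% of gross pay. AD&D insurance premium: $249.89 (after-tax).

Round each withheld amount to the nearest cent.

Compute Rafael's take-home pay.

$9,988.09

State unemployment insurance (employee share): $11,250.53 × 0.01 = $112.51
OASDI: $11,250.53 × 0.05 = $562.53
Medicare: $11,250.53 × 0.025 = $281.26
Paid family leave insurance: $11,250.53 × 0.005 = $56.25
AD&D insurance premium: $249.89
Total deductions = $112.51 + $562.53 + $281.26 + $56.25 + $249.89 = $1,262.44
Net pay = $11,250.53 − $1,262.44 = $9,988.09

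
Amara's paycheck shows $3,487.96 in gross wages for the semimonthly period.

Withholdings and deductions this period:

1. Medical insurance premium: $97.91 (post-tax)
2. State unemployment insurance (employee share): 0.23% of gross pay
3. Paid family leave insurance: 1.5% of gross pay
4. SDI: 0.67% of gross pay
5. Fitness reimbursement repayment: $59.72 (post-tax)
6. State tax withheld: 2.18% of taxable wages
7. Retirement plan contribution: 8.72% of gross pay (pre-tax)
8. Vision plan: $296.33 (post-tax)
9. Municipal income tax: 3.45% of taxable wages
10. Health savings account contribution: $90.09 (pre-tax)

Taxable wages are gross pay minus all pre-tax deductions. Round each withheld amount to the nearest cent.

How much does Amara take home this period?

$2,381.88

Retirement plan contribution: $3,487.96 × 0.0872 = $304.15
Health savings account contribution: $90.09
Pre-tax total = $304.15 + $90.09 = $394.24
Taxable wages = $3,487.96 − $394.24 = $3,093.72
State tax withheld: $3,093.72 × 0.0218 = $67.44
Municipal income tax: $3,093.72 × 0.0345 = $106.73
Paid family leave insurance: $3,487.96 × 0.015 = $52.32
State unemployment insurance (employee share): $3,487.96 × 0.0023 = $8.02
SDI: $3,487.96 × 0.0067 = $23.37
Vision plan: $296.33
Medical insurance premium: $97.91
Fitness reimbursement repayment: $59.72
Total deductions = $304.15 + $90.09 + $67.44 + $106.73 + $52.32 + $8.02 + $23.37 + $296.33 + $97.91 + $59.72 = $1,106.08
Net pay = $3,487.96 − $1,106.08 = $2,381.88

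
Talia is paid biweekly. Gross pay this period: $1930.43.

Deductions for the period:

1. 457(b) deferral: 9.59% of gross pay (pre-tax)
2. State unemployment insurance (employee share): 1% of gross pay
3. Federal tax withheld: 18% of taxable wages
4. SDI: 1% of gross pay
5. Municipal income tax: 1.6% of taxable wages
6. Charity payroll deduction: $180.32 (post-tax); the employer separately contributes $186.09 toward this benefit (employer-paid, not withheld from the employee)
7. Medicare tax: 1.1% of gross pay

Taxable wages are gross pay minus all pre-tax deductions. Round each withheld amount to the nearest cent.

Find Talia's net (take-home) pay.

$1163.08

457(b) deferral: $1930.43 × 0.0959 = $185.13
Taxable wages = $1930.43 − $185.13 = $1745.30
Federal tax withheld: $1745.30 × 0.18 = $314.15
Municipal income tax: $1745.30 × 0.016 = $27.92
SDI: $1930.43 × 0.01 = $19.30
Medicare tax: $1930.43 × 0.011 = $21.23
State unemployment insurance (employee share): $1930.43 × 0.01 = $19.30
Charity payroll deduction: $180.32
(Employer's $186.09 toward charity payroll deduction is not withheld from the employee.)
Total deductions = $185.13 + $314.15 + $27.92 + $19.30 + $21.23 + $19.30 + $180.32 = $767.35
Net pay = $1930.43 − $767.35 = $1163.08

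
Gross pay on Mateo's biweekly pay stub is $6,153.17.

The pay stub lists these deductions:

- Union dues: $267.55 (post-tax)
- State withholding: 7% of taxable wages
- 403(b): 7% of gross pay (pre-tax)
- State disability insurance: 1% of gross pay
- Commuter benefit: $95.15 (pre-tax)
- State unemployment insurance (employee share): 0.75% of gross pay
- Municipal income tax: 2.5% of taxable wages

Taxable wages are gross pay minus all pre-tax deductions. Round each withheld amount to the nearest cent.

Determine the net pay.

$4,717.48

Commuter benefit: $95.15
403(b): $6,153.17 × 0.07 = $430.72
Pre-tax total = $95.15 + $430.72 = $525.87
Taxable wages = $6,153.17 − $525.87 = $5,627.30
Municipal income tax: $5,627.30 × 0.025 = $140.68
State withholding: $5,627.30 × 0.07 = $393.91
State disability insurance: $6,153.17 × 0.01 = $61.53
State unemployment insurance (employee share): $6,153.17 × 0.0075 = $46.15
Union dues: $267.55
Total deductions = $95.15 + $430.72 + $140.68 + $393.91 + $61.53 + $46.15 + $267.55 = $1,435.69
Net pay = $6,153.17 − $1,435.69 = $4,717.48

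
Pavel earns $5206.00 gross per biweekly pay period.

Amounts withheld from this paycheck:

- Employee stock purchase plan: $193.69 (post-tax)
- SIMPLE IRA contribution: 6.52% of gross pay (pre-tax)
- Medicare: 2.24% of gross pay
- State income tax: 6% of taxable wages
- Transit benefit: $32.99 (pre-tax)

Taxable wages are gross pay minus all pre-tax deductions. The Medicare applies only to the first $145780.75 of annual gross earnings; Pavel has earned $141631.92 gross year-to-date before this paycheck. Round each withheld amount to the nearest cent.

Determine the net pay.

Transit benefit: $32.99
SIMPLE IRA contribution: $5206.00 × 0.0652 = $339.43
Pre-tax total = $32.99 + $339.43 = $372.42
Taxable wages = $5206.00 − $372.42 = $4833.58
State income tax: $4833.58 × 0.06 = $290.01
Medicare: only $145780.75 − $141631.92 = $4148.83 of this check is subject → $4148.83 × 0.0224 = $92.93
Employee stock purchase plan: $193.69
Total deductions = $32.99 + $339.43 + $290.01 + $92.93 + $193.69 = $949.05
Net pay = $5206.00 − $949.05 = $4256.95

$4256.95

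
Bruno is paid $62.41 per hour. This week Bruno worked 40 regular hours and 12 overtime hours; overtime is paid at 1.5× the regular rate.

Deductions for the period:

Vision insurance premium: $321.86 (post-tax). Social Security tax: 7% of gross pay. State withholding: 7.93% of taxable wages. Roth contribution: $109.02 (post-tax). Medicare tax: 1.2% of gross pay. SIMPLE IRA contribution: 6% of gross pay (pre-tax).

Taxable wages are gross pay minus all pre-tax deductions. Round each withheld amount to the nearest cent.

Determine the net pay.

$2,405.06

Regular pay: 40 × $62.41 = $2,496.40
Overtime pay: 12 × $62.41 × 1.5 = $1,123.38
Gross pay = $2,496.40 + $1,123.38 = $3,619.78
SIMPLE IRA contribution: $3,619.78 × 0.06 = $217.19
Taxable wages = $3,619.78 − $217.19 = $3,402.59
State withholding: $3,402.59 × 0.0793 = $269.83
Social Security tax: $3,619.78 × 0.07 = $253.38
Medicare tax: $3,619.78 × 0.012 = $43.44
Vision insurance premium: $321.86
Roth contribution: $109.02
Total deductions = $217.19 + $269.83 + $253.38 + $43.44 + $321.86 + $109.02 = $1,214.72
Net pay = $3,619.78 − $1,214.72 = $2,405.06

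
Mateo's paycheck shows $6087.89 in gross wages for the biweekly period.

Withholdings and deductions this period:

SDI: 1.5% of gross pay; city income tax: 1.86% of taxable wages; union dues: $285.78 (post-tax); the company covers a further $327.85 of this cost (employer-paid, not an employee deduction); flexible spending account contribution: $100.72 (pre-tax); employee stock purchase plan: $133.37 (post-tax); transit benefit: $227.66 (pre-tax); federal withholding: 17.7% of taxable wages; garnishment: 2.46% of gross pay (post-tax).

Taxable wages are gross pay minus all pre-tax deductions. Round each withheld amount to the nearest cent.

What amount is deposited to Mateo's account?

Flexible spending account contribution: $100.72
Transit benefit: $227.66
Pre-tax total = $100.72 + $227.66 = $328.38
Taxable wages = $6087.89 − $328.38 = $5759.51
City income tax: $5759.51 × 0.0186 = $107.13
Federal withholding: $5759.51 × 0.177 = $1019.43
SDI: $6087.89 × 0.015 = $91.32
Employee stock purchase plan: $133.37
Garnishment: $6087.89 × 0.0246 = $149.76
Union dues: $285.78
(Employer's $327.85 toward union dues is not withheld from the employee.)
Total deductions = $100.72 + $227.66 + $107.13 + $1019.43 + $91.32 + $133.37 + $149.76 + $285.78 = $2115.17
Net pay = $6087.89 − $2115.17 = $3972.72

$3972.72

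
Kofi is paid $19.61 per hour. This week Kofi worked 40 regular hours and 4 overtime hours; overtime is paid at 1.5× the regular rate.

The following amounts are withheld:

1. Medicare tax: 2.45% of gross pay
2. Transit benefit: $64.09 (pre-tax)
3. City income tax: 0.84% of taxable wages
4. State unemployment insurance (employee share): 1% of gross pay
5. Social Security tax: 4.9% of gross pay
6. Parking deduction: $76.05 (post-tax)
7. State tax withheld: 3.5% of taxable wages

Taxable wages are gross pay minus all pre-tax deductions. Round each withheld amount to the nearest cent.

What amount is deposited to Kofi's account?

Regular pay: 40 × $19.61 = $784.40
Overtime pay: 4 × $19.61 × 1.5 = $117.66
Gross pay = $784.40 + $117.66 = $902.06
Transit benefit: $64.09
Taxable wages = $902.06 − $64.09 = $837.97
State tax withheld: $837.97 × 0.035 = $29.33
City income tax: $837.97 × 0.0084 = $7.04
State unemployment insurance (employee share): $902.06 × 0.01 = $9.02
Social Security tax: $902.06 × 0.049 = $44.20
Medicare tax: $902.06 × 0.0245 = $22.10
Parking deduction: $76.05
Total deductions = $64.09 + $29.33 + $7.04 + $9.02 + $44.20 + $22.10 + $76.05 = $251.83
Net pay = $902.06 − $251.83 = $650.23

$650.23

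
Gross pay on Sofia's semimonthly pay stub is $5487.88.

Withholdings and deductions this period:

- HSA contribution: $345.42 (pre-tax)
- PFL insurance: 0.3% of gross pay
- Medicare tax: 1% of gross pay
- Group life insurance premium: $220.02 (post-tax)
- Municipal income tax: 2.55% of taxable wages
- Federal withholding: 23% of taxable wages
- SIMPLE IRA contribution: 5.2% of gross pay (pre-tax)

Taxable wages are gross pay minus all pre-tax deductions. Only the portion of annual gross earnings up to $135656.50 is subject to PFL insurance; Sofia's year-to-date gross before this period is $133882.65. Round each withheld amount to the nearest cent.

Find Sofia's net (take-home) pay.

SIMPLE IRA contribution: $5487.88 × 0.052 = $285.37
HSA contribution: $345.42
Pre-tax total = $285.37 + $345.42 = $630.79
Taxable wages = $5487.88 − $630.79 = $4857.09
Municipal income tax: $4857.09 × 0.0255 = $123.86
Federal withholding: $4857.09 × 0.23 = $1117.13
PFL insurance: only $135656.50 − $133882.65 = $1773.85 of this check is subject → $1773.85 × 0.003 = $5.32
Medicare tax: $5487.88 × 0.01 = $54.88
Group life insurance premium: $220.02
Total deductions = $285.37 + $345.42 + $123.86 + $1117.13 + $5.32 + $54.88 + $220.02 = $2152.00
Net pay = $5487.88 − $2152.00 = $3335.88

$3335.88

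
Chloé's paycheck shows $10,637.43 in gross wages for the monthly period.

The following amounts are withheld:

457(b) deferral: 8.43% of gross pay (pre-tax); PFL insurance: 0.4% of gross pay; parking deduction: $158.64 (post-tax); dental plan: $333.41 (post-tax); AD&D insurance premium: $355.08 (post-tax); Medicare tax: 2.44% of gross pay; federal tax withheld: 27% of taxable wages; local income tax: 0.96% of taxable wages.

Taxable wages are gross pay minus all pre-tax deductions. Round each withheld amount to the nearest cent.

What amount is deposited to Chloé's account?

$5,867.96

457(b) deferral: $10,637.43 × 0.0843 = $896.74
Taxable wages = $10,637.43 − $896.74 = $9,740.69
Federal tax withheld: $9,740.69 × 0.27 = $2,629.99
Local income tax: $9,740.69 × 0.0096 = $93.51
Medicare tax: $10,637.43 × 0.0244 = $259.55
PFL insurance: $10,637.43 × 0.004 = $42.55
AD&D insurance premium: $355.08
Parking deduction: $158.64
Dental plan: $333.41
Total deductions = $896.74 + $2,629.99 + $93.51 + $259.55 + $42.55 + $355.08 + $158.64 + $333.41 = $4,769.47
Net pay = $10,637.43 − $4,769.47 = $5,867.96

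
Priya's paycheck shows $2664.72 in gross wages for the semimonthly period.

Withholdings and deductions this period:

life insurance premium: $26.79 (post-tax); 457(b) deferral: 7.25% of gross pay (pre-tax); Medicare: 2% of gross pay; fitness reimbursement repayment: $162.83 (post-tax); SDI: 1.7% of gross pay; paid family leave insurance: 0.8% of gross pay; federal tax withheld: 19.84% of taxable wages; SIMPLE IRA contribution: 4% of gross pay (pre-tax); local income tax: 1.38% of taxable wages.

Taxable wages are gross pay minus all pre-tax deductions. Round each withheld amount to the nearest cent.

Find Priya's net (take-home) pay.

$1553.57

SIMPLE IRA contribution: $2664.72 × 0.04 = $106.59
457(b) deferral: $2664.72 × 0.0725 = $193.19
Pre-tax total = $106.59 + $193.19 = $299.78
Taxable wages = $2664.72 − $299.78 = $2364.94
Federal tax withheld: $2364.94 × 0.1984 = $469.20
Local income tax: $2364.94 × 0.0138 = $32.64
Paid family leave insurance: $2664.72 × 0.008 = $21.32
SDI: $2664.72 × 0.017 = $45.30
Medicare: $2664.72 × 0.02 = $53.29
Fitness reimbursement repayment: $162.83
Life insurance premium: $26.79
Total deductions = $106.59 + $193.19 + $469.20 + $32.64 + $21.32 + $45.30 + $53.29 + $162.83 + $26.79 = $1111.15
Net pay = $2664.72 − $1111.15 = $1553.57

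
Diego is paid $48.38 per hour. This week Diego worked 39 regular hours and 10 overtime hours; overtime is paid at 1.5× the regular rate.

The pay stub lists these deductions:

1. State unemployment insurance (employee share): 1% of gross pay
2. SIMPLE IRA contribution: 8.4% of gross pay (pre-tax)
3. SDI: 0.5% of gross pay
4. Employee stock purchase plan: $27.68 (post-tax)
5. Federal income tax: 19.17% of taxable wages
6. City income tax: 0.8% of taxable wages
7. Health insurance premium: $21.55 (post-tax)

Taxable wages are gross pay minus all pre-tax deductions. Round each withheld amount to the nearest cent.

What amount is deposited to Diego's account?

$1,826.76

Regular pay: 39 × $48.38 = $1,886.82
Overtime pay: 10 × $48.38 × 1.5 = $725.70
Gross pay = $1,886.82 + $725.70 = $2,612.52
SIMPLE IRA contribution: $2,612.52 × 0.084 = $219.45
Taxable wages = $2,612.52 − $219.45 = $2,393.07
Federal income tax: $2,393.07 × 0.1917 = $458.75
City income tax: $2,393.07 × 0.008 = $19.14
SDI: $2,612.52 × 0.005 = $13.06
State unemployment insurance (employee share): $2,612.52 × 0.01 = $26.13
Health insurance premium: $21.55
Employee stock purchase plan: $27.68
Total deductions = $219.45 + $458.75 + $19.14 + $13.06 + $26.13 + $21.55 + $27.68 = $785.76
Net pay = $2,612.52 − $785.76 = $1,826.76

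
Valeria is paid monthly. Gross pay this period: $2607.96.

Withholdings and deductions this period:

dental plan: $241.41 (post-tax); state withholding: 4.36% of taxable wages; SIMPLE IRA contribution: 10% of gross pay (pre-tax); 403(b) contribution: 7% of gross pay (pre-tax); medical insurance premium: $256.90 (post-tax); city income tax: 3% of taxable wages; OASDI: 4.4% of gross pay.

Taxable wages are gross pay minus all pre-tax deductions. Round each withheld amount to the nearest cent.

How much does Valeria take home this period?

SIMPLE IRA contribution: $2607.96 × 0.1 = $260.80
403(b) contribution: $2607.96 × 0.07 = $182.56
Pre-tax total = $260.80 + $182.56 = $443.36
Taxable wages = $2607.96 − $443.36 = $2164.60
State withholding: $2164.60 × 0.0436 = $94.38
City income tax: $2164.60 × 0.03 = $64.94
OASDI: $2607.96 × 0.044 = $114.75
Dental plan: $241.41
Medical insurance premium: $256.90
Total deductions = $260.80 + $182.56 + $94.38 + $64.94 + $114.75 + $241.41 + $256.90 = $1215.74
Net pay = $2607.96 − $1215.74 = $1392.22

$1392.22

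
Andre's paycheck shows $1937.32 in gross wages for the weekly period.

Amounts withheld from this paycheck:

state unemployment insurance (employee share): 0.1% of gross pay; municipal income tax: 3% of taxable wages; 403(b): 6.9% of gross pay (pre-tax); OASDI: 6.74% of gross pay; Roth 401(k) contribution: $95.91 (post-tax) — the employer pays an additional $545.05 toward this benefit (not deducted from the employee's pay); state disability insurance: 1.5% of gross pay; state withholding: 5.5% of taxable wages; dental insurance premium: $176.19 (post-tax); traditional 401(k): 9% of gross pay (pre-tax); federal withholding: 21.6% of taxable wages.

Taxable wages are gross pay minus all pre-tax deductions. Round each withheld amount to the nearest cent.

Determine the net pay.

$705.19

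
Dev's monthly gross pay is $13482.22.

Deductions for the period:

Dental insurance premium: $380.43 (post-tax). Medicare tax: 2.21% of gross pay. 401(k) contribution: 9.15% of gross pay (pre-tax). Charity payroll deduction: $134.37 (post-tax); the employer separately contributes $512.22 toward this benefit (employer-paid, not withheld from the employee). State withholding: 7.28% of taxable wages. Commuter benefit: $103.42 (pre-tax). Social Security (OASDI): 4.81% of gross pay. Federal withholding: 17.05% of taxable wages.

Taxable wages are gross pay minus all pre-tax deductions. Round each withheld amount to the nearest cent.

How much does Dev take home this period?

Commuter benefit: $103.42
401(k) contribution: $13482.22 × 0.0915 = $1233.62
Pre-tax total = $103.42 + $1233.62 = $1337.04
Taxable wages = $13482.22 − $1337.04 = $12145.18
State withholding: $12145.18 × 0.0728 = $884.17
Federal withholding: $12145.18 × 0.1705 = $2070.75
Medicare tax: $13482.22 × 0.0221 = $297.96
Social Security (OASDI): $13482.22 × 0.0481 = $648.49
Charity payroll deduction: $134.37
Dental insurance premium: $380.43
(Employer's $512.22 toward charity payroll deduction is not withheld from the employee.)
Total deductions = $103.42 + $1233.62 + $884.17 + $2070.75 + $297.96 + $648.49 + $134.37 + $380.43 = $5753.21
Net pay = $13482.22 − $5753.21 = $7729.01

$7729.01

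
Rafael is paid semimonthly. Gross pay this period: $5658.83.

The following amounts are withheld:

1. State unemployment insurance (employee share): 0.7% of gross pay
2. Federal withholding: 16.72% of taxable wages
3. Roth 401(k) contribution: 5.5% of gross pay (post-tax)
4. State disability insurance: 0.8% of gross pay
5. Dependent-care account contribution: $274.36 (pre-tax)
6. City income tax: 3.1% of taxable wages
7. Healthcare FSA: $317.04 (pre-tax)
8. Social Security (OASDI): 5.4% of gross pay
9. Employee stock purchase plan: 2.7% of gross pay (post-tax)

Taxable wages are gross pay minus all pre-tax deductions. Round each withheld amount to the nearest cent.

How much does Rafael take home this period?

$3208.58

Healthcare FSA: $317.04
Dependent-care account contribution: $274.36
Pre-tax total = $317.04 + $274.36 = $591.40
Taxable wages = $5658.83 − $591.40 = $5067.43
City income tax: $5067.43 × 0.031 = $157.09
Federal withholding: $5067.43 × 0.1672 = $847.27
State disability insurance: $5658.83 × 0.008 = $45.27
Social Security (OASDI): $5658.83 × 0.054 = $305.58
State unemployment insurance (employee share): $5658.83 × 0.007 = $39.61
Roth 401(k) contribution: $5658.83 × 0.055 = $311.24
Employee stock purchase plan: $5658.83 × 0.027 = $152.79
Total deductions = $317.04 + $274.36 + $157.09 + $847.27 + $45.27 + $305.58 + $39.61 + $311.24 + $152.79 = $2450.25
Net pay = $5658.83 − $2450.25 = $3208.58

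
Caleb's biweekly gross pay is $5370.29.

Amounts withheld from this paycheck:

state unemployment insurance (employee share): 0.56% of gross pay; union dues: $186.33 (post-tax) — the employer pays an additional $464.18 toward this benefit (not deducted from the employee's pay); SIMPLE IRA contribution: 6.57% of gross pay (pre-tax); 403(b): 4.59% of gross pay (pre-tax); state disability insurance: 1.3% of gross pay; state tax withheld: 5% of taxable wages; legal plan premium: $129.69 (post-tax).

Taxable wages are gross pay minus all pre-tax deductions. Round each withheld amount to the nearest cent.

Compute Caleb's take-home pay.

403(b): $5370.29 × 0.0459 = $246.50
SIMPLE IRA contribution: $5370.29 × 0.0657 = $352.83
Pre-tax total = $246.50 + $352.83 = $599.33
Taxable wages = $5370.29 − $599.33 = $4770.96
State tax withheld: $4770.96 × 0.05 = $238.55
State unemployment insurance (employee share): $5370.29 × 0.0056 = $30.07
State disability insurance: $5370.29 × 0.013 = $69.81
Union dues: $186.33
Legal plan premium: $129.69
(Employer's $464.18 toward union dues is not withheld from the employee.)
Total deductions = $246.50 + $352.83 + $238.55 + $30.07 + $69.81 + $186.33 + $129.69 = $1253.78
Net pay = $5370.29 − $1253.78 = $4116.51

$4116.51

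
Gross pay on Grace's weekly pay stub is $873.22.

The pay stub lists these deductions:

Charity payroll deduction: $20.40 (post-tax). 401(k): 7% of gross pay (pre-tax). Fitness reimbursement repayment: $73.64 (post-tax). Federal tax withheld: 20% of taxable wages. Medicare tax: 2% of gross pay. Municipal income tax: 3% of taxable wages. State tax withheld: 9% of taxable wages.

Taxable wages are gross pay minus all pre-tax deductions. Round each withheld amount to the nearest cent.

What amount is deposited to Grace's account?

$440.72

401(k): $873.22 × 0.07 = $61.13
Taxable wages = $873.22 − $61.13 = $812.09
State tax withheld: $812.09 × 0.09 = $73.09
Municipal income tax: $812.09 × 0.03 = $24.36
Federal tax withheld: $812.09 × 0.2 = $162.42
Medicare tax: $873.22 × 0.02 = $17.46
Charity payroll deduction: $20.40
Fitness reimbursement repayment: $73.64
Total deductions = $61.13 + $73.09 + $24.36 + $162.42 + $17.46 + $20.40 + $73.64 = $432.50
Net pay = $873.22 − $432.50 = $440.72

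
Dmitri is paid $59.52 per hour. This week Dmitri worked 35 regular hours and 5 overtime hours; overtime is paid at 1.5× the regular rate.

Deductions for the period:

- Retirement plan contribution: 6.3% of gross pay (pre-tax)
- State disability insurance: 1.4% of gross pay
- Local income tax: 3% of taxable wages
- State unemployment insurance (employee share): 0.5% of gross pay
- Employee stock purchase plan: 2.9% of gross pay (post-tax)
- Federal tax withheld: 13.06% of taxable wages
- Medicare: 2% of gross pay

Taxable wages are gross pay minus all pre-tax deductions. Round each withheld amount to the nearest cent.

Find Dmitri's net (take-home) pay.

$1,817.57

Regular pay: 35 × $59.52 = $2,083.20
Overtime pay: 5 × $59.52 × 1.5 = $446.40
Gross pay = $2,083.20 + $446.40 = $2,529.60
Retirement plan contribution: $2,529.60 × 0.063 = $159.36
Taxable wages = $2,529.60 − $159.36 = $2,370.24
Local income tax: $2,370.24 × 0.03 = $71.11
Federal tax withheld: $2,370.24 × 0.1306 = $309.55
State disability insurance: $2,529.60 × 0.014 = $35.41
State unemployment insurance (employee share): $2,529.60 × 0.005 = $12.65
Medicare: $2,529.60 × 0.02 = $50.59
Employee stock purchase plan: $2,529.60 × 0.029 = $73.36
Total deductions = $159.36 + $71.11 + $309.55 + $35.41 + $12.65 + $50.59 + $73.36 = $712.03
Net pay = $2,529.60 − $712.03 = $1,817.57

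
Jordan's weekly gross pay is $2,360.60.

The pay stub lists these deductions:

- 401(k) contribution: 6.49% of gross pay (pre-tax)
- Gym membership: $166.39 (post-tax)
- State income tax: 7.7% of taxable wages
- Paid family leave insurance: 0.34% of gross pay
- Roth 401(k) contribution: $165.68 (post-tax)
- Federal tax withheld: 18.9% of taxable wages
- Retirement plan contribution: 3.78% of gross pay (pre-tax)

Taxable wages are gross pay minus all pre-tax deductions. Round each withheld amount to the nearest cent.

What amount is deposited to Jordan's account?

Retirement plan contribution: $2,360.60 × 0.0378 = $89.23
401(k) contribution: $2,360.60 × 0.0649 = $153.20
Pre-tax total = $89.23 + $153.20 = $242.43
Taxable wages = $2,360.60 − $242.43 = $2,118.17
State income tax: $2,118.17 × 0.077 = $163.10
Federal tax withheld: $2,118.17 × 0.189 = $400.33
Paid family leave insurance: $2,360.60 × 0.0034 = $8.03
Gym membership: $166.39
Roth 401(k) contribution: $165.68
Total deductions = $89.23 + $153.20 + $163.10 + $400.33 + $8.03 + $166.39 + $165.68 = $1,145.96
Net pay = $2,360.60 − $1,145.96 = $1,214.64

$1,214.64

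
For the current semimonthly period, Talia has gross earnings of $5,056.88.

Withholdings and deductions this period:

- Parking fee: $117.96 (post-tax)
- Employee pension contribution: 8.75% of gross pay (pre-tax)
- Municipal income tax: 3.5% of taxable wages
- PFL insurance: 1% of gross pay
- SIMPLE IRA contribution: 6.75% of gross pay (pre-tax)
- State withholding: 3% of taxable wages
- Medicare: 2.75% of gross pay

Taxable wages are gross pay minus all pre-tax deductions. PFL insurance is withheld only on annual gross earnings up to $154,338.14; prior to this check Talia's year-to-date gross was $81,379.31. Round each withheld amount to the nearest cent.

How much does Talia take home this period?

$3,687.72

Employee pension contribution: $5,056.88 × 0.0875 = $442.48
SIMPLE IRA contribution: $5,056.88 × 0.0675 = $341.34
Pre-tax total = $442.48 + $341.34 = $783.82
Taxable wages = $5,056.88 − $783.82 = $4,273.06
Municipal income tax: $4,273.06 × 0.035 = $149.56
State withholding: $4,273.06 × 0.03 = $128.19
Medicare: $5,056.88 × 0.0275 = $139.06
PFL insurance: cap not yet reached, full $5,056.88 is subject → $5,056.88 × 0.01 = $50.57
Parking fee: $117.96
Total deductions = $442.48 + $341.34 + $149.56 + $128.19 + $139.06 + $50.57 + $117.96 = $1,369.16
Net pay = $5,056.88 − $1,369.16 = $3,687.72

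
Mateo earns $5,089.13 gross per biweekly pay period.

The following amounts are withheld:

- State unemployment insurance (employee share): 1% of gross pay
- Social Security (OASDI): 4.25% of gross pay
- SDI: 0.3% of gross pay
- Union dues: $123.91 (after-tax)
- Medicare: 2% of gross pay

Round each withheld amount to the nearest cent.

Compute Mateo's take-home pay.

SDI: $5,089.13 × 0.003 = $15.27
Medicare: $5,089.13 × 0.02 = $101.78
State unemployment insurance (employee share): $5,089.13 × 0.01 = $50.89
Social Security (OASDI): $5,089.13 × 0.0425 = $216.29
Union dues: $123.91
Total deductions = $15.27 + $101.78 + $50.89 + $216.29 + $123.91 = $508.14
Net pay = $5,089.13 − $508.14 = $4,580.99

$4,580.99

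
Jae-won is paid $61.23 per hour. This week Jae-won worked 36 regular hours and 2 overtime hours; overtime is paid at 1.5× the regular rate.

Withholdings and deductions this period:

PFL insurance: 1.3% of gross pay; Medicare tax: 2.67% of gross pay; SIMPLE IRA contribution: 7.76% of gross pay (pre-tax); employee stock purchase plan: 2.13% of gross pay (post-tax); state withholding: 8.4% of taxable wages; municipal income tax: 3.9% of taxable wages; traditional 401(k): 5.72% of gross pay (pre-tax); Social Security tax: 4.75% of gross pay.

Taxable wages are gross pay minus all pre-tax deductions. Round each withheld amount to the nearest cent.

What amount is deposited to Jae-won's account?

Regular pay: 36 × $61.23 = $2,204.28
Overtime pay: 2 × $61.23 × 1.5 = $183.69
Gross pay = $2,204.28 + $183.69 = $2,387.97
Traditional 401(k): $2,387.97 × 0.0572 = $136.59
SIMPLE IRA contribution: $2,387.97 × 0.0776 = $185.31
Pre-tax total = $136.59 + $185.31 = $321.90
Taxable wages = $2,387.97 − $321.90 = $2,066.07
Municipal income tax: $2,066.07 × 0.039 = $80.58
State withholding: $2,066.07 × 0.084 = $173.55
Social Security tax: $2,387.97 × 0.0475 = $113.43
Medicare tax: $2,387.97 × 0.0267 = $63.76
PFL insurance: $2,387.97 × 0.013 = $31.04
Employee stock purchase plan: $2,387.97 × 0.0213 = $50.86
Total deductions = $136.59 + $185.31 + $80.58 + $173.55 + $113.43 + $63.76 + $31.04 + $50.86 = $835.12
Net pay = $2,387.97 − $835.12 = $1,552.85

$1,552.85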